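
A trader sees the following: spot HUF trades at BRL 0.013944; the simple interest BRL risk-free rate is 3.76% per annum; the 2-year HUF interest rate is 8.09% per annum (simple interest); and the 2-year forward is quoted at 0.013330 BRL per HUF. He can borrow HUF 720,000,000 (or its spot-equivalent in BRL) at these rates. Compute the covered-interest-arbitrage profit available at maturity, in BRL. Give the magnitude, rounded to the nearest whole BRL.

BRL 355,828

T = 2 years.
Route A — deposit HUF, sell forward: 720,000,000 × 1.161800 × 0.013330 = BRL 11,150,491.68.
Route B — convert at spot, deposit BRL: 720,000,000 × 0.013944 × 1.075200 = BRL 10,794,663.94.
The quoted forward overvalues HUF, so borrow BRL, buy HUF at spot, deposit the HUF at 8.09%, and sell the proceeds forward at 0.013330.
Profit = 11,150,491.68 − 10,794,663.94 = BRL 355,828.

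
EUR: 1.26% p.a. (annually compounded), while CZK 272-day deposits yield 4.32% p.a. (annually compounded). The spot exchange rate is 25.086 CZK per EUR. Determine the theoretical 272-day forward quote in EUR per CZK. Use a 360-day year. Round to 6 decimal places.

0.038976

T = 272/360 years.
CZK accumulates by (1 + 0.0432)^(272/360) = 1.0324707.
Growth of 1 EUR over T: (1 + 0.0126)^(272/360) = 1.0095054.
So F = 25.086 × 1.0324707 / 1.0095054 = 25.65668 (CZK/EUR).
Invert for EUR per CZK: 1 / 25.65668 = 0.038976.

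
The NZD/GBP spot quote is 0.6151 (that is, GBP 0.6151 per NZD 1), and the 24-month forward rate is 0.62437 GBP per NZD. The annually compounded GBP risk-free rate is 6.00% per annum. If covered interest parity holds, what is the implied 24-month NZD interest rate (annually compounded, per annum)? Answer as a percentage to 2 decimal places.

5.21%

T = 2 years.
CIP gives F = S · g_GBP/g_NZD, so g_GBP/g_NZD = 0.62437/0.6151 = 1.0150707.
GBP growth factor: (1 + 0.0600)^2 = 1.123600.
So the NZD growth factor = 1.106918.
Annualise: 1.106918^(1/2) − 1 = 0.052102 = 5.21%.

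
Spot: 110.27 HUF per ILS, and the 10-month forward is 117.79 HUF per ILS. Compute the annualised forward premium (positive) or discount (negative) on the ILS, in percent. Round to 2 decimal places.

T = 10/12 years.
Period premium: (117.79 − 110.27)/110.27 = 0.0681962.
×(1/T) gives 8.18% p.a.

+8.18%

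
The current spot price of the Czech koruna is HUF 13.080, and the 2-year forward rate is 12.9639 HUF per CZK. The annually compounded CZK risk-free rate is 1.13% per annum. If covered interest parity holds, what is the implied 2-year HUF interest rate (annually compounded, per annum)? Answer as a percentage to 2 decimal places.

T = 2 years.
By CIP, F/S equals the HUF-to-CZK growth ratio: 12.9639/13.08 = 0.9911239.
CZK growth factor: (1 + 0.0113)^2 = 1.0227277.
That pins the HUF growth at 1.0136499.
r = 1.0136499^(1/2) − 1 = 0.006802 → 0.68%.

0.68%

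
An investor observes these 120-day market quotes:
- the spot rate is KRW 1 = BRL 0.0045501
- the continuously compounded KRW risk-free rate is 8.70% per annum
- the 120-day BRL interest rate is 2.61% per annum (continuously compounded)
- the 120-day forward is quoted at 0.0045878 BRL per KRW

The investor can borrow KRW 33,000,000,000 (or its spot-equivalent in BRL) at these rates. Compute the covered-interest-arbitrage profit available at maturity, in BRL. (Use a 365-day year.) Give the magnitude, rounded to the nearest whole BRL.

T = 120/365 years.
Invest the KRW and cover forward: 33,000,000,000 × 1.0290157262 × 0.0045878 = BRL 155,790,305.51.
Convert at spot and invest in BRL: 33,000,000,000 × 0.0045501 × 1.0086177427 = BRL 151,447,282.50.
The quoted forward overvalues KRW, so borrow BRL, buy KRW at spot, deposit the KRW at 8.70%, and sell the proceeds forward at 0.0045878.
Arbitrage profit = |155,790,305.51 − 151,447,282.50| = BRL 4,343,023.

BRL 4,343,023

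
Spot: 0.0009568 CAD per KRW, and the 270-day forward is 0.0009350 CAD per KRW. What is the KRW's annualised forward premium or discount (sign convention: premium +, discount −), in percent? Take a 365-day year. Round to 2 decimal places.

T = 270/365 years.
(F − S)/S = (0.0009350 − 0.0009568)/0.0009568 = -0.0227843.
Per annum: -0.0227843 / (270/365) = -0.030801 = -3.08%.

-3.08%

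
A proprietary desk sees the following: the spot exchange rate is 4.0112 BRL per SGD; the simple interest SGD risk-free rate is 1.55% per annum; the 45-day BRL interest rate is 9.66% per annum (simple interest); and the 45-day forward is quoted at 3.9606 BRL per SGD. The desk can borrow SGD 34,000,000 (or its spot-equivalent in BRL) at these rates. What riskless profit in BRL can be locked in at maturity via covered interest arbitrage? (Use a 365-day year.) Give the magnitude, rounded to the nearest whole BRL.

BRL 3,087,309

T = 45/365 years.
Keep in SGD, deliver into the forward: 34,000,000·1.0019109589·3.9606 = BRL 134,917,730.49.
Swap to BRL now, deposit: 34,000,000·4.0112·1.01190958904 = BRL 138,005,039.28.
The quoted forward undervalues SGD, so borrow SGD, convert to BRL at spot, deposit the BRL at 9.66%, and buy SGD forward at 3.9606 to cover the loan.
The gap between the two covered legs is BRL 3,087,309.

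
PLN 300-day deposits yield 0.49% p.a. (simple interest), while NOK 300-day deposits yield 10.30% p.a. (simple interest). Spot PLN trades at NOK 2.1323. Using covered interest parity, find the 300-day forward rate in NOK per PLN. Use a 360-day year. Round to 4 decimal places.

T = 300/360 years.
Growth of 1 NOK over T: 1 + 0.1030×300/360 = 1.0858333.
PLN accumulates by 1 + 0.0049×300/360 = 1.0040833.
CIP: F = S · (grow NOK)/(grow PLN) = 2.1323 × 1.0858333/1.0040833 = 2.305907 NOK per PLN.

2.3059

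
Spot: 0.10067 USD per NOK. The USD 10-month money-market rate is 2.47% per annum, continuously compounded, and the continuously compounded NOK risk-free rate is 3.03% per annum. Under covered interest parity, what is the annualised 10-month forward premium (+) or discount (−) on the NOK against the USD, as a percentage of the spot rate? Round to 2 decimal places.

-0.56%

T = 10/12 years.
CIP forward (USD per NOK) = 0.10067 × 1.0207966/1.0255715 = 0.10020130.
Annualised premium = (F − S)/S × (1/T) = (0.10020130 − 0.10067)/0.10067 ÷ (10/12) = -0.56%.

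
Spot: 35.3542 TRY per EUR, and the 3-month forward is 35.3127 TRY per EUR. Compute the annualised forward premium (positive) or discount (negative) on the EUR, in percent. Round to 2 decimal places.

-0.47%

T = 3/12 years.
EUR trades forward at -0.11738% vs spot over the period.
Per annum: -0.0011738 / (3/12) = -0.004695 = -0.47%.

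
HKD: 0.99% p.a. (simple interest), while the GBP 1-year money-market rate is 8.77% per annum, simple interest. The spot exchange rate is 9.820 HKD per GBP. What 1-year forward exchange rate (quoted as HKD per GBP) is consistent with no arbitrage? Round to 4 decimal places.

T = 1 year.
HKD growth factor: 1 + 0.0099×1 = 1.009900.
GBP accumulates by 1 + 0.0877×1 = 1.087700.
CIP: F = S · (grow HKD)/(grow GBP) = 9.82 × 1.009900/1.087700 = 9.117604 HKD per GBP.

9.1176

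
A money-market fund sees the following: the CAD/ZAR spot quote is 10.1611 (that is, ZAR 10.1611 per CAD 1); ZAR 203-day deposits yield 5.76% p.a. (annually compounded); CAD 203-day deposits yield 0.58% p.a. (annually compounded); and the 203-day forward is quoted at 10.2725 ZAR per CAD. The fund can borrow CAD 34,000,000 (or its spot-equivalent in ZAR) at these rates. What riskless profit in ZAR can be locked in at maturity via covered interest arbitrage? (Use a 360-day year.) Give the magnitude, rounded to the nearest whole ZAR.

ZAR 6,155,474

T = 203/360 years.
Keep in CAD, deliver into the forward: 34,000,000·1.00326643066·10.2725 = ZAR 350,405,849.90.
Swap to ZAR now, deposit: 34,000,000·10.1611·1.03208292009 = ZAR 356,561,323.82.
The quoted forward undervalues CAD, so borrow CAD, convert to ZAR at spot, deposit the ZAR at 5.76%, and buy CAD forward at 10.2725 to cover the loan.
Arbitrage profit = |350,405,849.90 − 356,561,323.82| = ZAR 6,155,474.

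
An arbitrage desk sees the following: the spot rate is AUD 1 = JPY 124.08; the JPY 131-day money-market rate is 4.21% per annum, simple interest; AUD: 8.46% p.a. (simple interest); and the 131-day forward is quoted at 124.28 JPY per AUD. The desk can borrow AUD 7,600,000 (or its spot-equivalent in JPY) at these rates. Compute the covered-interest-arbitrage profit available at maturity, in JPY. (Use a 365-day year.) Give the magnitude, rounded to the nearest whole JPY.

JPY 15,950,254

T = 131/365 years.
Route A — deposit AUD, sell forward: 7,600,000 × 1.03036328767 × 124.28 = JPY 973,206,975.38.
Route B — convert at spot, deposit JPY: 7,600,000 × 124.08 × 1.01510986301 = JPY 957,256,721.70.
The quoted forward overvalues AUD, so borrow JPY, buy AUD at spot, deposit the AUD at 8.46%, and sell the proceeds forward at 124.28.
Arbitrage profit = |973,206,975.38 − 957,256,721.70| = JPY 15,950,254.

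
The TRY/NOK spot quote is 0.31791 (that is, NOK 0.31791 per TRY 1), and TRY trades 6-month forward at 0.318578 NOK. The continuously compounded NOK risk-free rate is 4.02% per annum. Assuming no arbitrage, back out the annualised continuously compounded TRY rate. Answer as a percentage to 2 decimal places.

3.60%

T = 6/12 years.
By CIP, F/S equals the NOK-to-TRY growth ratio: 0.318578/0.31791 = 1.0021012.
The NOK side grows by e^(0.0402×6/12) = 1.0203034.
So the TRY growth factor = 1.018164.
Take logs: ln 1.018164 / (6/12) = 0.036002, so 3.60%.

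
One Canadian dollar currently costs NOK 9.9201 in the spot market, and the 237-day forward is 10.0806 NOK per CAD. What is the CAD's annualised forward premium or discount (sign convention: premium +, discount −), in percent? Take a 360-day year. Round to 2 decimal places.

T = 237/360 years.
CAD trades forward at +1.61793% vs spot over the period.
Per annum: 0.0161793 / (237/360) = 0.024576 = 2.46%.

+2.46%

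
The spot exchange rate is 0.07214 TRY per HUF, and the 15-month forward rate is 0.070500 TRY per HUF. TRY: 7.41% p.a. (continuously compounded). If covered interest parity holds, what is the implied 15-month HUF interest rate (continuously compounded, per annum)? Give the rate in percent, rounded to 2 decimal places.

9.25%

T = 15/12 years.
F/S = 0.0705/0.07214 = 0.9772664 = (growth of TRY) / (growth of HUF).
The TRY side grows by e^(0.0741×15/12) = 1.0970503.
That pins the HUF growth at 1.1225704.
Take logs: ln 1.1225704 / (15/12) = 0.092497, so 9.25%.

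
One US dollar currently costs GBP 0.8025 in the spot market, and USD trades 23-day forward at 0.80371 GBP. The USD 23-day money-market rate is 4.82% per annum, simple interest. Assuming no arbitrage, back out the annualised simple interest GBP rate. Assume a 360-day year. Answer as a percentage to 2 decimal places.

7.19%

T = 23/360 years.
CIP gives F = S · g_GBP/g_USD, so g_GBP/g_USD = 0.80371/0.8025 = 1.0015078.
The USD side grows by 1 + 0.0482×23/360 = 1.0030794.
So the GBP growth factor = 1.0045918.
r = (1.0045918 − 1)/(23/360) = 0.071872 → 7.19%.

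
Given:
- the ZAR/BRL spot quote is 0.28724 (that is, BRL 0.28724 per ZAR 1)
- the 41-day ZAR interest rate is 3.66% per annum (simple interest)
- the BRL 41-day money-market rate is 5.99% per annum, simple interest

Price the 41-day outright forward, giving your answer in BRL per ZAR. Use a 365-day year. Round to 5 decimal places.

T = 41/365 years.
BRL accumulates by 1 + 0.0599×41/365 = 1.0067285.
ZAR growth factor: 1 + 0.0366×41/365 = 1.0041112.
So F = 0.28724 × 1.0067285 / 1.0041112 = 0.2879887 (BRL/ZAR).

0.28799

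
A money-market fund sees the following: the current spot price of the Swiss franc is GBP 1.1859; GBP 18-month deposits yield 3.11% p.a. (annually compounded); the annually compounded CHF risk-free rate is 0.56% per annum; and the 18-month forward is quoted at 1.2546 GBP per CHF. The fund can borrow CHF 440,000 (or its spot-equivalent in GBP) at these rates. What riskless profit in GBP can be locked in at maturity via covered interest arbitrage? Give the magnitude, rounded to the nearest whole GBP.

T = 18/12 years.
Invest the CHF and cover forward: 440,000 × 1.00841175 × 1.2546 = GBP 556,667.49.
Convert at spot and invest in GBP: 440,000 × 1.1859 × 1.04701085 = GBP 546,326.07.
The quoted forward overvalues CHF, so borrow GBP, buy CHF at spot, deposit the CHF at 0.56%, and sell the proceeds forward at 1.2546.
Arbitrage profit = |556,667.49 − 546,326.07| = GBP 10,341.

GBP 10,341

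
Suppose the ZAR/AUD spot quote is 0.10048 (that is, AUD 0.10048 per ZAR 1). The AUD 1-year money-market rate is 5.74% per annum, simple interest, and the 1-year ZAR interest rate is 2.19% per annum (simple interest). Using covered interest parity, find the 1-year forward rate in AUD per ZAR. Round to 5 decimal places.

T = 1 year.
AUD accumulates by 1 + 0.0574×1 = 1.057400.
Growth of 1 ZAR over T: 1 + 0.0219×1 = 1.021900.
So F = 0.10048 × 1.057400 / 1.021900 = 0.1039706 (AUD/ZAR).

0.10397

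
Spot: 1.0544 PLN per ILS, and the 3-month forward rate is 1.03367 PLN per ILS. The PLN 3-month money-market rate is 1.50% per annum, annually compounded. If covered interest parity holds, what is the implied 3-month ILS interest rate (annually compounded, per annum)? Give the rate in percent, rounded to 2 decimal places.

9.89%

T = 3/12 years.
By CIP, F/S equals the PLN-to-ILS growth ratio: 1.03367/1.0544 = 0.9803395.
The PLN side grows by (1 + 0.0150)^(3/12) = 1.0037291.
That pins the ILS growth at 1.0238587.
Annualise: 1.0238587^(12/3) − 1 = 0.098905 = 9.89%.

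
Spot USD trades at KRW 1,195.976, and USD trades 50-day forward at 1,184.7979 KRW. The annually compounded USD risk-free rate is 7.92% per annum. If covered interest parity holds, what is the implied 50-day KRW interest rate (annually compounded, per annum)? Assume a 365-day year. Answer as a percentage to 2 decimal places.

0.77%

T = 50/365 years.
CIP gives F = S · g_KRW/g_USD, so g_KRW/g_USD = 1184.7979/1195.976 = 0.9906536.
USD growth factor: (1 + 0.0792)^(50/365) = 1.0104958.
That pins the KRW growth at 1.0010513.
Annualise: 1.0010513^(365/50) − 1 = 0.007700 = 0.77%.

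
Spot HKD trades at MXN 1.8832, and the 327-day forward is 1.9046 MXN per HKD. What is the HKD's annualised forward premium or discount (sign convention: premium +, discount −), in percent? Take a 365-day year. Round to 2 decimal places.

T = 327/365 years.
HKD trades forward at +1.13636% vs spot over the period.
×(1/T) gives 1.27% p.a.

+1.27%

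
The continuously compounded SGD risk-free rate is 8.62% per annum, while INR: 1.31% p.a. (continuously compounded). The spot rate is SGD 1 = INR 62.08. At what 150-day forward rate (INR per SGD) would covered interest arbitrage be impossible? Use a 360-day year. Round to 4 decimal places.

T = 150/360 years.
INR growth factor: e^(0.0131×150/360) = 1.00547326.
SGD growth factor: e^(0.0862×150/360) = 1.03656946.
So F = 62.08 × 1.00547326 / 1.03656946 = 60.217653 (INR/SGD).

60.2177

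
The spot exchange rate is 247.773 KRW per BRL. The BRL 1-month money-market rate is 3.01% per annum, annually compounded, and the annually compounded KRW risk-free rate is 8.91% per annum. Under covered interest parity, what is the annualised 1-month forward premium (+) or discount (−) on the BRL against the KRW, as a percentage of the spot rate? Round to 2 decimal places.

T = 1/12 years.
CIP forward (KRW per BRL) = 247.773 × 1.007138/1.0024744 = 248.925662.
Annualised premium = (F − S)/S × (1/T) = (248.925662 − 247.773)/247.773 ÷ (1/12) = 5.58%.

+5.58%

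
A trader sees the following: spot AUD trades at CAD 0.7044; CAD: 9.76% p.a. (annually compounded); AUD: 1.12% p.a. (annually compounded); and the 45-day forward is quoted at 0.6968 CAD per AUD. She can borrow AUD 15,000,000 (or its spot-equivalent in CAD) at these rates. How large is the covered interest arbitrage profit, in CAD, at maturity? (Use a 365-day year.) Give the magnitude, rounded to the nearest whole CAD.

T = 45/365 years.
Invest the AUD and cover forward: 15,000,000 × 1.0013740898 × 0.6968 = CAD 10,466,361.99.
Convert at spot and invest in CAD: 15,000,000 × 0.7044 × 1.0115474479 = CAD 10,688,010.33.
The quoted forward undervalues AUD, so borrow AUD, convert to CAD at spot, deposit the CAD at 9.76%, and buy AUD forward at 0.6968 to cover the loan.
The gap between the two covered legs is CAD 221,648.

CAD 221,648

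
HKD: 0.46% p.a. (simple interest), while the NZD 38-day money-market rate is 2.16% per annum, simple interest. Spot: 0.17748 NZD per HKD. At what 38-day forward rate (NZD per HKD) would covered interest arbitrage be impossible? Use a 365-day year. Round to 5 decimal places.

T = 38/365 years.
Growth of 1 NZD over T: 1 + 0.0216×38/365 = 1.0022488.
HKD accumulates by 1 + 0.0046×38/365 = 1.0004789.
CIP: F = S · (grow NZD)/(grow HKD) = 0.17748 × 1.0022488/1.0004789 = 0.1777940 NZD per HKD.

0.17779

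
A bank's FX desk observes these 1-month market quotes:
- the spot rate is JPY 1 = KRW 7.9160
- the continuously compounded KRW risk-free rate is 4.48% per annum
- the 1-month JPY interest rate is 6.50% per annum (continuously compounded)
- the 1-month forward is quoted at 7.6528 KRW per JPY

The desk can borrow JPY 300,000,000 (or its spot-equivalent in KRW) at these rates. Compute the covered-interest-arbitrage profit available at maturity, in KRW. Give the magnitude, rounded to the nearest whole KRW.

KRW 75,372,949

T = 1/12 years.
Keep in JPY, deliver into the forward: 300,000,000·1.005431363329·7.6528 = KRW 2,308,309,541.19.
Swap to KRW now, deposit: 300,000,000·7.9160·1.003740310903 = KRW 2,383,682,490.33.
The quoted forward undervalues JPY, so borrow JPY, convert to KRW at spot, deposit the KRW at 4.48%, and buy JPY forward at 7.6528 to cover the loan.
Profit = 2,383,682,490.33 − 2,308,309,541.19 = KRW 75,372,949.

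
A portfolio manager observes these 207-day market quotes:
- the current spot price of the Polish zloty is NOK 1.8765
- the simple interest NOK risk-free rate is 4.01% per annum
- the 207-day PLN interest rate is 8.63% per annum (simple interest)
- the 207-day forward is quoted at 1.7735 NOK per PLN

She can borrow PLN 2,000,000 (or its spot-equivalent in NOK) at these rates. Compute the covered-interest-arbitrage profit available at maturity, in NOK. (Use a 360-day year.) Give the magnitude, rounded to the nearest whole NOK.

T = 207/360 years.
Route A — deposit PLN, sell forward: 2,000,000 × 1.0496225 × 1.7735 = NOK 3,723,011.01.
Route B — convert at spot, deposit NOK: 2,000,000 × 1.8765 × 1.0230575 = NOK 3,839,534.80.
The quoted forward undervalues PLN, so borrow PLN, convert to NOK at spot, deposit the NOK at 4.01%, and buy PLN forward at 1.7735 to cover the loan.
Arbitrage profit = |3,723,011.01 − 3,839,534.80| = NOK 116,524.

NOK 116,524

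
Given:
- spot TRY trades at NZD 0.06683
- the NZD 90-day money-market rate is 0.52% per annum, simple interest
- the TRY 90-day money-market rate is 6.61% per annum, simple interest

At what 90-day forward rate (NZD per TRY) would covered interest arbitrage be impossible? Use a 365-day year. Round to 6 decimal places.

0.065843

T = 90/365 years.
NZD growth factor: 1 + 0.0052×90/365 = 1.0012822.
TRY growth factor: 1 + 0.0661×90/365 = 1.0162986.
Forward (NZD per TRY) = 0.06683 × 1.0012822 / 1.0162986 = 0.06584255.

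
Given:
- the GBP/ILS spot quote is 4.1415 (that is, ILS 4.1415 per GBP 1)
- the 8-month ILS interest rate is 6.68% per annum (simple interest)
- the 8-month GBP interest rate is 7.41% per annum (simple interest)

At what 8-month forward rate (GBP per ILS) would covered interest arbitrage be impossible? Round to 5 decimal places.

0.24258

T = 8/12 years.
ILS growth factor: 1 + 0.0668×8/12 = 1.0445333.
GBP growth factor: 1 + 0.0741×8/12 = 1.049400.
Forward (ILS per GBP) = 4.1415 × 1.0445333 / 1.049400 = 4.122293.
Quoted the other way: 1/4.122293 = 0.24258 GBP per ILS.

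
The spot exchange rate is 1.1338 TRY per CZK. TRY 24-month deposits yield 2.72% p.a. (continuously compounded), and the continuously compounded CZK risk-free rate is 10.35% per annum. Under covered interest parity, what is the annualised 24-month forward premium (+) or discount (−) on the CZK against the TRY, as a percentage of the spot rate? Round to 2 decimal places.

T = 2 years.
No-arbitrage forward: 1.1338 × 1.0559069 / 1.2299826 = 0.9733367 TRY/CZK.
Annualised premium = (F − S)/S × (1/T) = (0.9733367 − 1.1338)/1.1338 ÷ 2 = -7.08%.

-7.08%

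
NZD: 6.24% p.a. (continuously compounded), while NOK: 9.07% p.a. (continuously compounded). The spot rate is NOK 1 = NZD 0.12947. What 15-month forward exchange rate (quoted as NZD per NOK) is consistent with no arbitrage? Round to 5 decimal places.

T = 15/12 years.
Growth of 1 NZD over T: e^(0.0624×15/12) = 1.0811227.
Growth of 1 NOK over T: e^(0.0907×15/12) = 1.1200519.
So F = 0.12947 × 1.0811227 / 1.1200519 = 0.1249701 (NZD/NOK).

0.12497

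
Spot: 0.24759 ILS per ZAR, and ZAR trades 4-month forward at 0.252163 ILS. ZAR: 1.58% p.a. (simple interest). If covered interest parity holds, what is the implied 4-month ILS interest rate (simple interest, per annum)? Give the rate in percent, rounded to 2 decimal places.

7.15%

T = 4/12 years.
By CIP, F/S equals the ILS-to-ZAR growth ratio: 0.252163/0.24759 = 1.0184701.
The ZAR side grows by 1 + 0.0158×4/12 = 1.0052667.
Hence g_ILS = 1.0238341.
r = (1.0238341 − 1)/(4/12) = 0.071502 → 7.15%.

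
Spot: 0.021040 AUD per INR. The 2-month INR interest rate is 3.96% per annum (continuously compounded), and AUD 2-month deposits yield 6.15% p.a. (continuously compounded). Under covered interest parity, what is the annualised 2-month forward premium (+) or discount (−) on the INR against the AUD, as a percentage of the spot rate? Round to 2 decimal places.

+2.19%

T = 2/12 years.
F = S · g_AUD/g_INR = 0.02104 × 1.0103027/1.0066218 = 0.021116937.
(F − S)/S ÷ T = (0.021116937 − 0.02104)/0.02104/(2/12) = 0.021940 → 2.19%.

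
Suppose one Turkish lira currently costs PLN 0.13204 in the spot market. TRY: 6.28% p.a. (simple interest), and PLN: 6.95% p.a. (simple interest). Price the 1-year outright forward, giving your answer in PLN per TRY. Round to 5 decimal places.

T = 1 year.
PLN accumulates by 1 + 0.0695×1 = 1.069500.
Growth of 1 TRY over T: 1 + 0.0628×1 = 1.062800.
Forward (PLN per TRY) = 0.13204 × 1.069500 / 1.062800 = 0.1328724.

0.13287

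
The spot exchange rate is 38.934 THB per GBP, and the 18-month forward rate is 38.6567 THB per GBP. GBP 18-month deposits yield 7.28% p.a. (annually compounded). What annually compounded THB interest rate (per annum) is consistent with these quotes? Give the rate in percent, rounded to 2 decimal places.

6.77%

T = 18/12 years.
By CIP, F/S equals the THB-to-GBP growth ratio: 38.6567/38.934 = 0.9928777.
GBP growth factor: (1 + 0.0728)^(18/12) = 1.111164.
So the THB growth factor = 1.103250.
r = 1.103250^(12/18) − 1 = 0.067700 → 6.77%.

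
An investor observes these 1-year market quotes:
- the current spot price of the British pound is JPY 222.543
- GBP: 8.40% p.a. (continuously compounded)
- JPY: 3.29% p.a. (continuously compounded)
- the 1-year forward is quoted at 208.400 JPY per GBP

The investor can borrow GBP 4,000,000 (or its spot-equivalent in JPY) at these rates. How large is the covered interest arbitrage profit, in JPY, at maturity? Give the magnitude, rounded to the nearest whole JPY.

JPY 13,298,306

T = 1 year.
Route A — deposit GBP, sell forward: 4,000,000 × 1.08762889381 × 208.400 = JPY 906,647,445.88.
Route B — convert at spot, deposit JPY: 4,000,000 × 222.543 × 1.03344718935 = JPY 919,945,751.44.
The quoted forward undervalues GBP, so borrow GBP, convert to JPY at spot, deposit the JPY at 3.29%, and buy GBP forward at 208.400 to cover the loan.
The gap between the two covered legs is JPY 13,298,306.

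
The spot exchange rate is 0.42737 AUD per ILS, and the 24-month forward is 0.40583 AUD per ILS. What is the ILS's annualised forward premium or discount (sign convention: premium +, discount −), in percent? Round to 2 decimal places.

T = 2 years.
(F − S)/S = (0.40583 − 0.42737)/0.42737 = -0.0504013.
×(1/T) gives -2.52% p.a.

-2.52%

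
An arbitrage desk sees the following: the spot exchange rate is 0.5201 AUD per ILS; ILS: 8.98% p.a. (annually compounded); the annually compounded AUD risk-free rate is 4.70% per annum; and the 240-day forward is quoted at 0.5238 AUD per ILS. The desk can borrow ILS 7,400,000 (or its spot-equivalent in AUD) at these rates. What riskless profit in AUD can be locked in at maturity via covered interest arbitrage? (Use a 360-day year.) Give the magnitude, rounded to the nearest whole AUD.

T = 240/360 years.
Route A — deposit ILS, sell forward: 7,400,000 × 1.059004655 × 0.5238 = AUD 4,104,829.12.
Route B — convert at spot, deposit AUD: 7,400,000 × 0.5201 × 1.03109288 = AUD 3,968,408.41.
The quoted forward overvalues ILS, so borrow AUD, buy ILS at spot, deposit the ILS at 8.98%, and sell the proceeds forward at 0.5238.
Profit = 4,104,829.12 − 3,968,408.41 = AUD 136,421.

AUD 136,421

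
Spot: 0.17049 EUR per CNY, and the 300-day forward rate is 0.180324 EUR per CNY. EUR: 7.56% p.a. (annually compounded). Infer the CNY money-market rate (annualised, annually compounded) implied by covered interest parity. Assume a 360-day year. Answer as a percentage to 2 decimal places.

0.56%

T = 300/360 years.
By CIP, F/S equals the EUR-to-CNY growth ratio: 0.180324/0.17049 = 1.0576808.
The EUR side grows by (1 + 0.0756)^(300/360) = 1.0626143.
Hence g_CNY = 1.0046645.
Annualise: 1.0046645^(360/300) − 1 = 0.005600 = 0.56%.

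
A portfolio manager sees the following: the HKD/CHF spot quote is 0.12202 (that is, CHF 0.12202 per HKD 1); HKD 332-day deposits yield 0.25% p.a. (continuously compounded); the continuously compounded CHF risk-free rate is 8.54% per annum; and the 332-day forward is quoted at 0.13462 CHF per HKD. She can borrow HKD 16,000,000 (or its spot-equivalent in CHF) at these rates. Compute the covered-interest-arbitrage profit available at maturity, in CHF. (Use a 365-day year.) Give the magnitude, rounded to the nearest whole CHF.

CHF 48,804

T = 332/365 years.
Keep in HKD, deliver into the forward: 16,000,000·1.00227656·0.13462 = CHF 2,158,823.53.
Swap to CHF now, deposit: 16,000,000·0.12202·1.08077557 = CHF 2,110,019.76.
The quoted forward overvalues HKD, so borrow CHF, buy HKD at spot, deposit the HKD at 0.25%, and sell the proceeds forward at 0.13462.
The gap between the two covered legs is CHF 48,804.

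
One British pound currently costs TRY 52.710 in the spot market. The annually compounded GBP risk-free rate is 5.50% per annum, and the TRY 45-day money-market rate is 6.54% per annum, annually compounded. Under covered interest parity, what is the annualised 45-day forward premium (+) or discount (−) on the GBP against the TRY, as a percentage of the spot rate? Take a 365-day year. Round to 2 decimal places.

+0.98%

T = 45/365 years.
F = S · g_TRY/g_GBP = 52.71 × 1.0078409/1.0066228 = 52.773784.
Annualised premium = (F − S)/S × (1/T) = (52.773784 − 52.71)/52.71 ÷ (45/365) = 0.98%.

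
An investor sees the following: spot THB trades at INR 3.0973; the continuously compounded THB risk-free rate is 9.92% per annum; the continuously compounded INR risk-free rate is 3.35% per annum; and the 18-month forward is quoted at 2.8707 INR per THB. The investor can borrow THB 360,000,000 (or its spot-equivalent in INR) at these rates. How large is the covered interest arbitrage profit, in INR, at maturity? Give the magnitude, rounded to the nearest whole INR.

INR 26,770,152

T = 18/12 years.
Invest the THB and cover forward: 360,000,000 × 1.160440877823 × 2.8707 = INR 1,199,259,946.07.
Convert at spot and invest in INR: 360,000,000 × 3.0973 × 1.051533947005 = INR 1,172,489,793.86.
The quoted forward overvalues THB, so borrow INR, buy THB at spot, deposit the THB at 9.92%, and sell the proceeds forward at 2.8707.
Arbitrage profit = |1,199,259,946.07 − 1,172,489,793.86| = INR 26,770,152.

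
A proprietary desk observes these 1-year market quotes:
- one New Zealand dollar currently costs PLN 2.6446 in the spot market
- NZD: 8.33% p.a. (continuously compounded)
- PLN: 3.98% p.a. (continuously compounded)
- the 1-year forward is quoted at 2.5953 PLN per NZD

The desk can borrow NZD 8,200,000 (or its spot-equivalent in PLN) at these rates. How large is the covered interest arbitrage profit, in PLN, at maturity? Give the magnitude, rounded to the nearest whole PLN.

PLN 563,917

T = 1 year.
Route A — deposit NZD, sell forward: 8,200,000 × 1.08686782 × 2.5953 = PLN 23,130,134.04.
Route B — convert at spot, deposit PLN: 8,200,000 × 2.6446 × 1.0406026329 = PLN 22,566,217.33.
The quoted forward overvalues NZD, so borrow PLN, buy NZD at spot, deposit the NZD at 8.33%, and sell the proceeds forward at 2.5953.
The gap between the two covered legs is PLN 563,917.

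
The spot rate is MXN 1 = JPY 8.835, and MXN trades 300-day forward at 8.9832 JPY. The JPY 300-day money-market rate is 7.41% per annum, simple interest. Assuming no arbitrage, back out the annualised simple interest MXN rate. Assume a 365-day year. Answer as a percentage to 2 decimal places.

T = 300/365 years.
By CIP, F/S equals the JPY-to-MXN growth ratio: 8.9832/8.835 = 1.0167742.
JPY growth factor: 1 + 0.0741×300/365 = 1.0609041.
That pins the MXN growth at 1.0434019.
r = (1.0434019 − 1)/(300/365) = 0.052806 → 5.28%.

5.28%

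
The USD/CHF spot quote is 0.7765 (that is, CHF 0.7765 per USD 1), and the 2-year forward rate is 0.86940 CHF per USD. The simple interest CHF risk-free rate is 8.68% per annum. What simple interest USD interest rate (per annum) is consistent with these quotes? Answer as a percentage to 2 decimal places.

T = 2 years.
By CIP, F/S equals the CHF-to-USD growth ratio: 0.8694/0.7765 = 1.1196394.
CHF growth factor: 1 + 0.0868×2 = 1.173600.
That pins the USD growth at 1.0481946.
(1.0481946 − 1)/T = 0.024097, i.e. 2.41%.

2.41%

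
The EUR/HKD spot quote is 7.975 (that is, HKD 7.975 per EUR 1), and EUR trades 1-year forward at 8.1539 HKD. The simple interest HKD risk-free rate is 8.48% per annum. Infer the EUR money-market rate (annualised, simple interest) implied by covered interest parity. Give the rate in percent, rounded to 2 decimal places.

T = 1 year.
F/S = 8.1539/7.975 = 1.0224326 = (growth of HKD) / (growth of EUR).
HKD growth factor: 1 + 0.0848×1 = 1.084800.
Hence g_EUR = 1.060999.
(1.060999 − 1)/T = 0.060999, i.e. 6.10%.

6.10%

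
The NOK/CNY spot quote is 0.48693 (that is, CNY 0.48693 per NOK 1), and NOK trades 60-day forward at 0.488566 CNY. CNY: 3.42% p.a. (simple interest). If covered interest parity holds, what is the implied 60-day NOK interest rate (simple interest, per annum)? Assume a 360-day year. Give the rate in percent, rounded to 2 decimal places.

T = 60/360 years.
F/S = 0.488566/0.48693 = 1.0033598 = (growth of CNY) / (growth of NOK).
The CNY side grows by 1 + 0.0342×60/360 = 1.005700.
That pins the NOK growth at 1.0023324.
(1.0023324 − 1)/T = 0.013994, i.e. 1.40%.

1.40%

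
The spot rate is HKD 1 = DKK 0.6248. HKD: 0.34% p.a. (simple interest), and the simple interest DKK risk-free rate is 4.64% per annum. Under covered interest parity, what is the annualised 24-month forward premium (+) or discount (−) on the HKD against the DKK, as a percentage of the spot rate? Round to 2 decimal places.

+4.27%

T = 2 years.
CIP forward (DKK per HKD) = 0.6248 × 1.092800/1.006800 = 0.6781699.
Annualised premium = (F − S)/S × (1/T) = (0.6781699 − 0.6248)/0.6248 ÷ 2 = 4.27%.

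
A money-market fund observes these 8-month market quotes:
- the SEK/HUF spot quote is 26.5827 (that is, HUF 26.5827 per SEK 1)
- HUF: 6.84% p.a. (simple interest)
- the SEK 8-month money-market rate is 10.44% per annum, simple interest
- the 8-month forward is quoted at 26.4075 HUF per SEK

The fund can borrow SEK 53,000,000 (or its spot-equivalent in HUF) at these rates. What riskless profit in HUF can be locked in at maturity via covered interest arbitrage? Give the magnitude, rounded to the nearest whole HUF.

HUF 23,881,317

T = 8/12 years.
Invest the SEK and cover forward: 53,000,000 × 1.069600 × 26.4075 = HUF 1,497,009,486.00.
Convert at spot and invest in HUF: 53,000,000 × 26.5827 × 1.045600 = HUF 1,473,128,169.36.
The quoted forward overvalues SEK, so borrow HUF, buy SEK at spot, deposit the SEK at 10.44%, and sell the proceeds forward at 26.4075.
Profit = 1,497,009,486.00 − 1,473,128,169.36 = HUF 23,881,317.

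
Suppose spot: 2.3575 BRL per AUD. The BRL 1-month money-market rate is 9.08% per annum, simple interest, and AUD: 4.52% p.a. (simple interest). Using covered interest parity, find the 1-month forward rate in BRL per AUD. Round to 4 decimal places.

T = 1/12 years.
Growth of 1 BRL over T: 1 + 0.0908×1/12 = 1.0075667.
AUD growth factor: 1 + 0.0452×1/12 = 1.0037667.
CIP: F = S · (grow BRL)/(grow AUD) = 2.3575 × 1.0075667/1.0037667 = 2.366425 BRL per AUD.

2.3664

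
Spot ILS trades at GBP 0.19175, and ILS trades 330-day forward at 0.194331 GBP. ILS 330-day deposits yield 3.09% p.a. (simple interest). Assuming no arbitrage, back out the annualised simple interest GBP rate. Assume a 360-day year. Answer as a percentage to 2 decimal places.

4.60%

T = 330/360 years.
CIP gives F = S · g_GBP/g_ILS, so g_GBP/g_ILS = 0.194331/0.19175 = 1.0134602.
ILS growth factor: 1 + 0.0309×330/360 = 1.028325.
Hence g_GBP = 1.0421665.
(1.0421665 − 1)/T = 0.046000, i.e. 4.60%.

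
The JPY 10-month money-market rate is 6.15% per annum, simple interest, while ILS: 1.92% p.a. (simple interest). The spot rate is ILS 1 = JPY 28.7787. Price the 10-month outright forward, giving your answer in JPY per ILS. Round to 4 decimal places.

T = 10/12 years.
JPY accumulates by 1 + 0.0615×10/12 = 1.051250.
ILS accumulates by 1 + 0.0192×10/12 = 1.016000.
CIP: F = S · (grow JPY)/(grow ILS) = 28.7787 × 1.051250/1.016000 = 29.777174 JPY per ILS.

29.7772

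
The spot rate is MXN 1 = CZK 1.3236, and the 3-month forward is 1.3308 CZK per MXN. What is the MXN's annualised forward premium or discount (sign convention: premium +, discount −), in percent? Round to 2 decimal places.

T = 3/12 years.
Period premium: (1.3308 − 1.3236)/1.3236 = 0.0054397.
×(1/T) gives 2.18% p.a.

+2.18%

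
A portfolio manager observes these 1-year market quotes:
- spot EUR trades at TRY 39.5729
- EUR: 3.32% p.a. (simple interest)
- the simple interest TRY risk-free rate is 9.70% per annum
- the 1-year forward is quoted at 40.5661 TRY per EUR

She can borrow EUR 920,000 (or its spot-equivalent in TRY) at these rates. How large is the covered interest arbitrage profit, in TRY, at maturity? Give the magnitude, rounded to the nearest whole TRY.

T = 1 year.
Invest the EUR and cover forward: 920,000 × 1.033200 × 40.5661 = TRY 38,559,862.96.
Convert at spot and invest in TRY: 920,000 × 39.5729 × 1.097000 = TRY 39,938,553.60.
The quoted forward undervalues EUR, so borrow EUR, convert to TRY at spot, deposit the TRY at 9.70%, and buy EUR forward at 40.5661 to cover the loan.
Arbitrage profit = |38,559,862.96 − 39,938,553.60| = TRY 1,378,691.

TRY 1,378,691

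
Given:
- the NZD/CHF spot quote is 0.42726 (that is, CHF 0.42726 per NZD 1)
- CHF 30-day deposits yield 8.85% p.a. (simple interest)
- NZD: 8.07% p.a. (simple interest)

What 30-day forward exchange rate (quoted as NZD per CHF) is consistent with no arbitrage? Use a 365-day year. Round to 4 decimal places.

T = 30/365 years.
CHF growth factor: 1 + 0.0885×30/365 = 1.007274.
NZD accumulates by 1 + 0.0807×30/365 = 1.0066329.
So F = 0.42726 × 1.007274 / 1.0066329 = 0.4275321 (CHF/NZD).
Quoted the other way: 1/0.4275321 = 2.3390 NZD per CHF.

2.3390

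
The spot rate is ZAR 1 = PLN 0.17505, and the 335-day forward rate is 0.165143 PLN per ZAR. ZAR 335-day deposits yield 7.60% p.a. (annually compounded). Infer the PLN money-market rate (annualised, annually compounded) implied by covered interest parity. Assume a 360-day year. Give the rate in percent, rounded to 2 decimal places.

1.07%

T = 335/360 years.
CIP gives F = S · g_PLN/g_ZAR, so g_PLN/g_ZAR = 0.165143/0.17505 = 0.9434047.
The ZAR side grows by (1 + 0.0760)^(335/360) = 1.0705405.
That pins the PLN growth at 1.0099529.
Annualise: 1.0099529^(360/335) − 1 = 0.010700 = 1.07%.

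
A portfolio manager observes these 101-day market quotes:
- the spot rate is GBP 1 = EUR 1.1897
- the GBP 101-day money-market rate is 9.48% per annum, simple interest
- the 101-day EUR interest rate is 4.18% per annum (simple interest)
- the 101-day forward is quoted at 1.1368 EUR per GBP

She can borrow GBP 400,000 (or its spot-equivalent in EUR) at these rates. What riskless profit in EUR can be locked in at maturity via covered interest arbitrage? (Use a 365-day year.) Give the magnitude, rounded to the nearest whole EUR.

EUR 14,736

T = 101/365 years.
Route A — deposit GBP, sell forward: 400,000 × 1.02623233 × 1.1368 = EUR 466,648.37.
Route B — convert at spot, deposit EUR: 400,000 × 1.1897 × 1.01156658 = EUR 481,384.30.
The quoted forward undervalues GBP, so borrow GBP, convert to EUR at spot, deposit the EUR at 4.18%, and buy GBP forward at 1.1368 to cover the loan.
The gap between the two covered legs is EUR 14,736.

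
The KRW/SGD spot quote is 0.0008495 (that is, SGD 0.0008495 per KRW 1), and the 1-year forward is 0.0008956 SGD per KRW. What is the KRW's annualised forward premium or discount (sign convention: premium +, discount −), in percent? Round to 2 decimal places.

+5.43%

T = 1 year.
Period premium: (0.0008956 − 0.0008495)/0.0008495 = 0.0542672.
Per annum: 0.0542672 / 1 = 0.054267 = 5.43%.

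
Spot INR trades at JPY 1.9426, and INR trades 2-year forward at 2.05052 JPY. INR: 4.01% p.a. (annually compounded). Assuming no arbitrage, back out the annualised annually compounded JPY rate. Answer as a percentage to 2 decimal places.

6.86%

T = 2 years.
By CIP, F/S equals the JPY-to-INR growth ratio: 2.05052/1.9426 = 1.0555544.
The INR side grows by (1 + 0.0401)^2 = 1.081808.
So the JPY growth factor = 1.1419072.
Annualise: 1.1419072^(1/2) − 1 = 0.068601 = 6.86%.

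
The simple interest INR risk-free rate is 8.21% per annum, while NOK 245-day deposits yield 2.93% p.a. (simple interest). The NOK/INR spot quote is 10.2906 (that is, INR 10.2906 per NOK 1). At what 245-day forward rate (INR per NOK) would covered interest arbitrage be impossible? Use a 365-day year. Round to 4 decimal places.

T = 245/365 years.
Growth of 1 INR over T: 1 + 0.0821×245/365 = 1.05510822.
NOK growth factor: 1 + 0.0293×245/365 = 1.01966712.
Forward (INR per NOK) = 10.2906 × 1.05510822 / 1.01966712 = 10.648276.

10.6483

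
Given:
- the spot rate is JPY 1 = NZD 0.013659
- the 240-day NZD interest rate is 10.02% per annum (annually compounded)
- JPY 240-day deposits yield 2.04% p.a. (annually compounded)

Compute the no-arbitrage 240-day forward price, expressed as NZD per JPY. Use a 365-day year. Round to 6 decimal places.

T = 240/365 years.
NZD accumulates by (1 + 0.1002)^(240/365) = 1.0648024.
Growth of 1 JPY over T: (1 + 0.0204)^(240/365) = 1.0133673.
So F = 0.013659 × 1.0648024 / 1.0133673 = 0.01435228 (NZD/JPY).

0.014352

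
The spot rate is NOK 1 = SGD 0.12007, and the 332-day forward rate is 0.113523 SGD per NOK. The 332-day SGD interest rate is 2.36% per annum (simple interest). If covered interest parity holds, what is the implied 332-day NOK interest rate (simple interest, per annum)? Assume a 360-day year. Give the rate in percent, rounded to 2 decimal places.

8.75%

T = 332/360 years.
By CIP, F/S equals the SGD-to-NOK growth ratio: 0.113523/0.12007 = 0.9454735.
SGD growth factor: 1 + 0.0236×332/360 = 1.0217644.
That pins the NOK growth at 1.0806907.
(1.0806907 − 1)/T = 0.087496, i.e. 8.75%.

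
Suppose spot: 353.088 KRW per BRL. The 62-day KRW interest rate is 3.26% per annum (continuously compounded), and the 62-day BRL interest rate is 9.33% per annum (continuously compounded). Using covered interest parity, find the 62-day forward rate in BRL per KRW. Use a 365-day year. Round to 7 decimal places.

0.0028615

T = 62/365 years.
KRW growth factor: e^(0.0326×62/365) = 1.0055529.
BRL growth factor: e^(0.0933×62/365) = 1.0159745.
CIP: F = S · (grow KRW)/(grow BRL) = 353.088 × 1.0055529/1.0159745 = 349.4661 KRW per BRL.
Invert for BRL per KRW: 1 / 349.4661 = 0.0028615.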